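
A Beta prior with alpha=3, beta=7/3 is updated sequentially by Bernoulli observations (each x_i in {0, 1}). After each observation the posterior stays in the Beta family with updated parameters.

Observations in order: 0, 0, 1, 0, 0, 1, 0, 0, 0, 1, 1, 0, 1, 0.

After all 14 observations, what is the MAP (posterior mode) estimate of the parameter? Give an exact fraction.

21/52

obs 1: x=0 → posterior Beta(3, 10/3)
obs 2: x=0 → posterior Beta(3, 13/3)
obs 3: x=1 → posterior Beta(4, 13/3)
obs 4: x=0 → posterior Beta(4, 16/3)
obs 5: x=0 → posterior Beta(4, 19/3)
obs 6: x=1 → posterior Beta(5, 19/3)
obs 7: x=0 → posterior Beta(5, 22/3)
obs 8: x=0 → posterior Beta(5, 25/3)
obs 9: x=0 → posterior Beta(5, 28/3)
obs 10: x=1 → posterior Beta(6, 28/3)
obs 11: x=1 → posterior Beta(7, 28/3)
obs 12: x=0 → posterior Beta(7, 31/3)
obs 13: x=1 → posterior Beta(8, 31/3)
obs 14: x=0 → posterior Beta(8, 34/3)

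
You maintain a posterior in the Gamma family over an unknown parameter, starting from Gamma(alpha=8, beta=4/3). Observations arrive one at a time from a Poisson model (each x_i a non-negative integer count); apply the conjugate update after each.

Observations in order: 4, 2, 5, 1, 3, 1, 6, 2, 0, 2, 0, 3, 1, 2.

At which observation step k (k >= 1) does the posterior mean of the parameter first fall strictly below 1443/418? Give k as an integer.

k = 6

obs 1: x=4 → posterior Gamma(12, 7/3)
obs 2: x=2 → posterior Gamma(14, 10/3)
obs 3: x=5 → posterior Gamma(19, 13/3)
obs 4: x=1 → posterior Gamma(20, 16/3)
obs 5: x=3 → posterior Gamma(23, 19/3)
obs 6: x=1 → posterior Gamma(24, 22/3)
obs 7: x=6 → posterior Gamma(30, 25/3)
obs 8: x=2 → posterior Gamma(32, 28/3)
obs 9: x=0 → posterior Gamma(32, 31/3)
obs 10: x=2 → posterior Gamma(34, 34/3)
obs 11: x=0 → posterior Gamma(34, 37/3)
obs 12: x=3 → posterior Gamma(37, 40/3)
obs 13: x=1 → posterior Gamma(38, 43/3)
obs 14: x=2 → posterior Gamma(40, 46/3)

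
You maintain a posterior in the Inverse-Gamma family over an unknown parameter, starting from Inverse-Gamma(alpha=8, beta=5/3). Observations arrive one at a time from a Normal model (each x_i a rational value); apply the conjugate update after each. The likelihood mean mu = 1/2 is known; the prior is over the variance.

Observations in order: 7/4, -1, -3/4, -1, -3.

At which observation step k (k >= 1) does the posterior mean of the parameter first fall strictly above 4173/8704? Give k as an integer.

obs 1: x=7/4 → posterior Inverse-Gamma(17/2, 235/96)
obs 2: x=-1 → posterior Inverse-Gamma(9, 343/96)
obs 3: x=-3/4 → posterior Inverse-Gamma(19/2, 209/48)
obs 4: x=-1 → posterior Inverse-Gamma(10, 263/48)
obs 5: x=-3 → posterior Inverse-Gamma(21/2, 557/48)

k = 3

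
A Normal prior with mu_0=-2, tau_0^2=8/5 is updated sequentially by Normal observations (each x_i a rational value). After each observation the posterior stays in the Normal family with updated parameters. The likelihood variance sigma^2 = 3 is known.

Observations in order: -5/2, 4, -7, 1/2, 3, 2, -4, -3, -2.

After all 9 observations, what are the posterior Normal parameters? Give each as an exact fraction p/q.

mu_0=-34/29, tau_0^2=8/29

obs 1: x=-5/2 → posterior Normal(-50/23, 24/23)
obs 2: x=4 → posterior Normal(-18/31, 24/31)
obs 3: x=-7 → posterior Normal(-74/39, 8/13)
obs 4: x=1/2 → posterior Normal(-70/47, 24/47)
obs 5: x=3 → posterior Normal(-46/55, 24/55)
obs 6: x=2 → posterior Normal(-10/21, 8/21)
obs 7: x=-4 → posterior Normal(-62/71, 24/71)
obs 8: x=-3 → posterior Normal(-86/79, 24/79)
obs 9: x=-2 → posterior Normal(-34/29, 8/29)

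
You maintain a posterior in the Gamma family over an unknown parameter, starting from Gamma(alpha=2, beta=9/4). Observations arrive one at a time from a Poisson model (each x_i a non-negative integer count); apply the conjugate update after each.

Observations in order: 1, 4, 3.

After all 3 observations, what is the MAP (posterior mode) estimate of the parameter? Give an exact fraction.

obs 1: x=1 → posterior Gamma(3, 13/4)
obs 2: x=4 → posterior Gamma(7, 17/4)
obs 3: x=3 → posterior Gamma(10, 21/4)

12/7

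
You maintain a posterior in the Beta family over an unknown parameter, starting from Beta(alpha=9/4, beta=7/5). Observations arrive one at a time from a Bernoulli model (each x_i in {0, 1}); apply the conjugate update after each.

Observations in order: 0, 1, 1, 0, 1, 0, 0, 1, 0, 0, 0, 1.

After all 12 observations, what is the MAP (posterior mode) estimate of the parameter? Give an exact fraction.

125/273

obs 1: x=0 → posterior Beta(9/4, 12/5)
obs 2: x=1 → posterior Beta(13/4, 12/5)
obs 3: x=1 → posterior Beta(17/4, 12/5)
obs 4: x=0 → posterior Beta(17/4, 17/5)
obs 5: x=1 → posterior Beta(21/4, 17/5)
obs 6: x=0 → posterior Beta(21/4, 22/5)
obs 7: x=0 → posterior Beta(21/4, 27/5)
obs 8: x=1 → posterior Beta(25/4, 27/5)
obs 9: x=0 → posterior Beta(25/4, 32/5)
obs 10: x=0 → posterior Beta(25/4, 37/5)
obs 11: x=0 → posterior Beta(25/4, 42/5)
obs 12: x=1 → posterior Beta(29/4, 42/5)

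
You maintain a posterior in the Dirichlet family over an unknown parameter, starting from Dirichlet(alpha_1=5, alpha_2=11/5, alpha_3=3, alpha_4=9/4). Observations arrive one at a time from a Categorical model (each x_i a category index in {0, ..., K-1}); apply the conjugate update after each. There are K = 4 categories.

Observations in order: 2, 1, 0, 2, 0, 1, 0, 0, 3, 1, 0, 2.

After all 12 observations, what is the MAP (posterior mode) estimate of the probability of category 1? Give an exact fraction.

obs 1: x=2 → posterior Dirichlet(5, 11/5, 4, 9/4)
obs 2: x=1 → posterior Dirichlet(5, 16/5, 4, 9/4)
obs 3: x=0 → posterior Dirichlet(6, 16/5, 4, 9/4)
obs 4: x=2 → posterior Dirichlet(6, 16/5, 5, 9/4)
obs 5: x=0 → posterior Dirichlet(7, 16/5, 5, 9/4)
obs 6: x=1 → posterior Dirichlet(7, 21/5, 5, 9/4)
obs 7: x=0 → posterior Dirichlet(8, 21/5, 5, 9/4)
obs 8: x=0 → posterior Dirichlet(9, 21/5, 5, 9/4)
obs 9: x=3 → posterior Dirichlet(9, 21/5, 5, 13/4)
obs 10: x=1 → posterior Dirichlet(9, 26/5, 5, 13/4)
obs 11: x=0 → posterior Dirichlet(10, 26/5, 5, 13/4)
obs 12: x=2 → posterior Dirichlet(10, 26/5, 6, 13/4)

84/409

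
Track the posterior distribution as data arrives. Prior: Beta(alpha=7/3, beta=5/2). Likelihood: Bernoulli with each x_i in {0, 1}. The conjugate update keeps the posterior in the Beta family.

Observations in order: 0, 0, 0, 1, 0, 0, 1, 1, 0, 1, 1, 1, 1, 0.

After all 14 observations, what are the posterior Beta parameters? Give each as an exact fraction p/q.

alpha=28/3, beta=19/2

obs 1: x=0 → posterior Beta(7/3, 7/2)
obs 2: x=0 → posterior Beta(7/3, 9/2)
obs 3: x=0 → posterior Beta(7/3, 11/2)
obs 4: x=1 → posterior Beta(10/3, 11/2)
obs 5: x=0 → posterior Beta(10/3, 13/2)
obs 6: x=0 → posterior Beta(10/3, 15/2)
obs 7: x=1 → posterior Beta(13/3, 15/2)
obs 8: x=1 → posterior Beta(16/3, 15/2)
obs 9: x=0 → posterior Beta(16/3, 17/2)
obs 10: x=1 → posterior Beta(19/3, 17/2)
obs 11: x=1 → posterior Beta(22/3, 17/2)
obs 12: x=1 → posterior Beta(25/3, 17/2)
obs 13: x=1 → posterior Beta(28/3, 17/2)
obs 14: x=0 → posterior Beta(28/3, 19/2)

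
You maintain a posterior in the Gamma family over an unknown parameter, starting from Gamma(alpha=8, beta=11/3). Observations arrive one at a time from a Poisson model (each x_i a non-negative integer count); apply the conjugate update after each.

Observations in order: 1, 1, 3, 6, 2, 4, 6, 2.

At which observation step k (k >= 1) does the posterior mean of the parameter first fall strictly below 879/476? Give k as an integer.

obs 1: x=1 → posterior Gamma(9, 14/3)
obs 2: x=1 → posterior Gamma(10, 17/3)
obs 3: x=3 → posterior Gamma(13, 20/3)
obs 4: x=6 → posterior Gamma(19, 23/3)
obs 5: x=2 → posterior Gamma(21, 26/3)
obs 6: x=4 → posterior Gamma(25, 29/3)
obs 7: x=6 → posterior Gamma(31, 32/3)
obs 8: x=2 → posterior Gamma(33, 35/3)

k = 2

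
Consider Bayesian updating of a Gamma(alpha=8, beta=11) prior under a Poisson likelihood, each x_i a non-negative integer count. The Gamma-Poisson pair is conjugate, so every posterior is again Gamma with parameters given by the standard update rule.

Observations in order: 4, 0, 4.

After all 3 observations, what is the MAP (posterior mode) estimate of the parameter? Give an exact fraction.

obs 1: x=4 → posterior Gamma(12, 12)
obs 2: x=0 → posterior Gamma(12, 13)
obs 3: x=4 → posterior Gamma(16, 14)

15/14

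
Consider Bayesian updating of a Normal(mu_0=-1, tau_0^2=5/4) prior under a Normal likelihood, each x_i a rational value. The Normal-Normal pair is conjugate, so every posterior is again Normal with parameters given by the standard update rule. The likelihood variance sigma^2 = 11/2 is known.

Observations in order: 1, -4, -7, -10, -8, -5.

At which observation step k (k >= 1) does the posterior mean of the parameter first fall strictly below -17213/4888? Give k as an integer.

obs 1: x=1 → posterior Normal(-17/27, 55/54)
obs 2: x=-4 → posterior Normal(-37/32, 55/64)
obs 3: x=-7 → posterior Normal(-72/37, 55/74)
obs 4: x=-10 → posterior Normal(-61/21, 55/84)
obs 5: x=-8 → posterior Normal(-162/47, 55/94)
obs 6: x=-5 → posterior Normal(-187/52, 55/104)

k = 6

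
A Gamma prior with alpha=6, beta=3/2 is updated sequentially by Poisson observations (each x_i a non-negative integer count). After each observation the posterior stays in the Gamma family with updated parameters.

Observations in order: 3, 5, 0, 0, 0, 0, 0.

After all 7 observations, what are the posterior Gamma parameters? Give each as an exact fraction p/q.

obs 1: x=3 → posterior Gamma(9, 5/2)
obs 2: x=5 → posterior Gamma(14, 7/2)
obs 3: x=0 → posterior Gamma(14, 9/2)
obs 4: x=0 → posterior Gamma(14, 11/2)
obs 5: x=0 → posterior Gamma(14, 13/2)
obs 6: x=0 → posterior Gamma(14, 15/2)
obs 7: x=0 → posterior Gamma(14, 17/2)

alpha=14, beta=17/2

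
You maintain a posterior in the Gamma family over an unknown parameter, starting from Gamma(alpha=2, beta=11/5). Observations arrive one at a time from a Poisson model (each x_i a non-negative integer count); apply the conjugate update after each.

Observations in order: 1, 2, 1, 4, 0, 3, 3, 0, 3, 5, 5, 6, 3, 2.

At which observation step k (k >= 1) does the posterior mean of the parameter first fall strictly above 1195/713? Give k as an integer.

obs 1: x=1 → posterior Gamma(3, 16/5)
obs 2: x=2 → posterior Gamma(5, 21/5)
obs 3: x=1 → posterior Gamma(6, 26/5)
obs 4: x=4 → posterior Gamma(10, 31/5)
obs 5: x=0 → posterior Gamma(10, 36/5)
obs 6: x=3 → posterior Gamma(13, 41/5)
obs 7: x=3 → posterior Gamma(16, 46/5)
obs 8: x=0 → posterior Gamma(16, 51/5)
obs 9: x=3 → posterior Gamma(19, 56/5)
obs 10: x=5 → posterior Gamma(24, 61/5)
obs 11: x=5 → posterior Gamma(29, 66/5)
obs 12: x=6 → posterior Gamma(35, 71/5)
obs 13: x=3 → posterior Gamma(38, 76/5)
obs 14: x=2 → posterior Gamma(40, 81/5)

k = 7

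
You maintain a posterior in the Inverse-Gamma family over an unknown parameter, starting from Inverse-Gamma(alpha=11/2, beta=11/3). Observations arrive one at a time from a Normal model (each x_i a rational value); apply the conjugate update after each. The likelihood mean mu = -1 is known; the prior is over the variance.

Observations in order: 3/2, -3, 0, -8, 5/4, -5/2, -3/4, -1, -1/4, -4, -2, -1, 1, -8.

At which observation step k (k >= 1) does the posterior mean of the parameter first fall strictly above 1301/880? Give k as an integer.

k = 2

obs 1: x=3/2 → posterior Inverse-Gamma(6, 163/24)
obs 2: x=-3 → posterior Inverse-Gamma(13/2, 211/24)
obs 3: x=0 → posterior Inverse-Gamma(7, 223/24)
obs 4: x=-8 → posterior Inverse-Gamma(15/2, 811/24)
obs 5: x=5/4 → posterior Inverse-Gamma(8, 3487/96)
obs 6: x=-5/2 → posterior Inverse-Gamma(17/2, 3595/96)
obs 7: x=-3/4 → posterior Inverse-Gamma(9, 1799/48)
obs 8: x=-1 → posterior Inverse-Gamma(19/2, 1799/48)
obs 9: x=-1/4 → posterior Inverse-Gamma(10, 3625/96)
obs 10: x=-4 → posterior Inverse-Gamma(21/2, 4057/96)
obs 11: x=-2 → posterior Inverse-Gamma(11, 4105/96)
obs 12: x=-1 → posterior Inverse-Gamma(23/2, 4105/96)
obs 13: x=1 → posterior Inverse-Gamma(12, 4297/96)
obs 14: x=-8 → posterior Inverse-Gamma(25/2, 6649/96)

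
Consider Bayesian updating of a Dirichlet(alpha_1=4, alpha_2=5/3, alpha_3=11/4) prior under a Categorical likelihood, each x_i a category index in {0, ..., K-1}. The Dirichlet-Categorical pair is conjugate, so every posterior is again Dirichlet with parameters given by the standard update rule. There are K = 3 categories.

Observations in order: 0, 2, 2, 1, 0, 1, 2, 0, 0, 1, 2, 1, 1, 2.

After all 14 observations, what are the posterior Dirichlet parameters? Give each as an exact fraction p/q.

alpha_1=8, alpha_2=20/3, alpha_3=31/4

obs 1: x=0 → posterior Dirichlet(5, 5/3, 11/4)
obs 2: x=2 → posterior Dirichlet(5, 5/3, 15/4)
obs 3: x=2 → posterior Dirichlet(5, 5/3, 19/4)
obs 4: x=1 → posterior Dirichlet(5, 8/3, 19/4)
obs 5: x=0 → posterior Dirichlet(6, 8/3, 19/4)
obs 6: x=1 → posterior Dirichlet(6, 11/3, 19/4)
obs 7: x=2 → posterior Dirichlet(6, 11/3, 23/4)
obs 8: x=0 → posterior Dirichlet(7, 11/3, 23/4)
obs 9: x=0 → posterior Dirichlet(8, 11/3, 23/4)
obs 10: x=1 → posterior Dirichlet(8, 14/3, 23/4)
obs 11: x=2 → posterior Dirichlet(8, 14/3, 27/4)
obs 12: x=1 → posterior Dirichlet(8, 17/3, 27/4)
obs 13: x=1 → posterior Dirichlet(8, 20/3, 27/4)
obs 14: x=2 → posterior Dirichlet(8, 20/3, 31/4)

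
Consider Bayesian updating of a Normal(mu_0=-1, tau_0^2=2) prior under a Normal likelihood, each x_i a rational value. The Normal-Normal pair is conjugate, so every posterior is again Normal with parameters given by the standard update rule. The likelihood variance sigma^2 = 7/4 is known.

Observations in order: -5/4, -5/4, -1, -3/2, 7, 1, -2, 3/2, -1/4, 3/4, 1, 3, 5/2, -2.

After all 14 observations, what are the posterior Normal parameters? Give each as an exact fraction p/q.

mu_0=53/119, tau_0^2=2/17

obs 1: x=-5/4 → posterior Normal(-17/15, 14/15)
obs 2: x=-5/4 → posterior Normal(-27/23, 14/23)
obs 3: x=-1 → posterior Normal(-35/31, 14/31)
obs 4: x=-3/2 → posterior Normal(-47/39, 14/39)
obs 5: x=7 → posterior Normal(9/47, 14/47)
obs 6: x=1 → posterior Normal(17/55, 14/55)
obs 7: x=-2 → posterior Normal(1/63, 2/9)
obs 8: x=3/2 → posterior Normal(13/71, 14/71)
obs 9: x=-1/4 → posterior Normal(11/79, 14/79)
obs 10: x=3/4 → posterior Normal(17/87, 14/87)
obs 11: x=1 → posterior Normal(5/19, 14/95)
obs 12: x=3 → posterior Normal(49/103, 14/103)
obs 13: x=5/2 → posterior Normal(23/37, 14/111)
obs 14: x=-2 → posterior Normal(53/119, 2/17)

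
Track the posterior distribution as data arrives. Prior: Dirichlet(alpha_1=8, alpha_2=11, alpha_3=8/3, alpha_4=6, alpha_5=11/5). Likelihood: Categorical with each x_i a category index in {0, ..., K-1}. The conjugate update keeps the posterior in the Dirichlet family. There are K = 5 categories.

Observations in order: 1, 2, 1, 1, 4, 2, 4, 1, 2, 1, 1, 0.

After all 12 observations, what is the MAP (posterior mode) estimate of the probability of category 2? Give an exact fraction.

10/79

obs 1: x=1 → posterior Dirichlet(8, 12, 8/3, 6, 11/5)
obs 2: x=2 → posterior Dirichlet(8, 12, 11/3, 6, 11/5)
obs 3: x=1 → posterior Dirichlet(8, 13, 11/3, 6, 11/5)
obs 4: x=1 → posterior Dirichlet(8, 14, 11/3, 6, 11/5)
obs 5: x=4 → posterior Dirichlet(8, 14, 11/3, 6, 16/5)
obs 6: x=2 → posterior Dirichlet(8, 14, 14/3, 6, 16/5)
obs 7: x=4 → posterior Dirichlet(8, 14, 14/3, 6, 21/5)
obs 8: x=1 → posterior Dirichlet(8, 15, 14/3, 6, 21/5)
obs 9: x=2 → posterior Dirichlet(8, 15, 17/3, 6, 21/5)
obs 10: x=1 → posterior Dirichlet(8, 16, 17/3, 6, 21/5)
obs 11: x=1 → posterior Dirichlet(8, 17, 17/3, 6, 21/5)
obs 12: x=0 → posterior Dirichlet(9, 17, 17/3, 6, 21/5)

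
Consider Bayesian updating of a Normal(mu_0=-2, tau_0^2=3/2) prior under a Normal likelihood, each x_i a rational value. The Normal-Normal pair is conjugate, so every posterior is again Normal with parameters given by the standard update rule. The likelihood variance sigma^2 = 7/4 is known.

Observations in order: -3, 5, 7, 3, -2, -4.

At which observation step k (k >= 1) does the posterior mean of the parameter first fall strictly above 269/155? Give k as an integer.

obs 1: x=-3 → posterior Normal(-32/13, 21/26)
obs 2: x=5 → posterior Normal(-2/19, 21/38)
obs 3: x=7 → posterior Normal(8/5, 21/50)
obs 4: x=3 → posterior Normal(58/31, 21/62)
obs 5: x=-2 → posterior Normal(46/37, 21/74)
obs 6: x=-4 → posterior Normal(22/43, 21/86)

k = 4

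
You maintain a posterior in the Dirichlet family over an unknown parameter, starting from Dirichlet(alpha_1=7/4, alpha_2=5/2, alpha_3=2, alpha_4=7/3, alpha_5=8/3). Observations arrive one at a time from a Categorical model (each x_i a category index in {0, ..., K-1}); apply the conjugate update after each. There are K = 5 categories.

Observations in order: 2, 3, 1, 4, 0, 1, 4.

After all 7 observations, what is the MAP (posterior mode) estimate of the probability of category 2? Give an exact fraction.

8/53

obs 1: x=2 → posterior Dirichlet(7/4, 5/2, 3, 7/3, 8/3)
obs 2: x=3 → posterior Dirichlet(7/4, 5/2, 3, 10/3, 8/3)
obs 3: x=1 → posterior Dirichlet(7/4, 7/2, 3, 10/3, 8/3)
obs 4: x=4 → posterior Dirichlet(7/4, 7/2, 3, 10/3, 11/3)
obs 5: x=0 → posterior Dirichlet(11/4, 7/2, 3, 10/3, 11/3)
obs 6: x=1 → posterior Dirichlet(11/4, 9/2, 3, 10/3, 11/3)
obs 7: x=4 → posterior Dirichlet(11/4, 9/2, 3, 10/3, 14/3)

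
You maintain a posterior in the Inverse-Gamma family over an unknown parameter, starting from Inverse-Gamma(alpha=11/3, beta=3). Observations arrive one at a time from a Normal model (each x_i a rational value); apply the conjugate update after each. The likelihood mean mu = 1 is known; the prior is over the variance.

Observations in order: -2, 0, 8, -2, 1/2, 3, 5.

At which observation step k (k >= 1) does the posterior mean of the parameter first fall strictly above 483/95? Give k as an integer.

obs 1: x=-2 → posterior Inverse-Gamma(25/6, 15/2)
obs 2: x=0 → posterior Inverse-Gamma(14/3, 8)
obs 3: x=8 → posterior Inverse-Gamma(31/6, 65/2)
obs 4: x=-2 → posterior Inverse-Gamma(17/3, 37)
obs 5: x=1/2 → posterior Inverse-Gamma(37/6, 297/8)
obs 6: x=3 → posterior Inverse-Gamma(20/3, 313/8)
obs 7: x=5 → posterior Inverse-Gamma(43/6, 377/8)

k = 3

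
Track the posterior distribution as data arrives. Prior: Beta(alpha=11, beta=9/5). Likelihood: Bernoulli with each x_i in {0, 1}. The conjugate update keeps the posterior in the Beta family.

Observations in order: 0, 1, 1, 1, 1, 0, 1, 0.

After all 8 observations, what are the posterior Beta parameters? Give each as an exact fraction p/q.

alpha=16, beta=24/5

obs 1: x=0 → posterior Beta(11, 14/5)
obs 2: x=1 → posterior Beta(12, 14/5)
obs 3: x=1 → posterior Beta(13, 14/5)
obs 4: x=1 → posterior Beta(14, 14/5)
obs 5: x=1 → posterior Beta(15, 14/5)
obs 6: x=0 → posterior Beta(15, 19/5)
obs 7: x=1 → posterior Beta(16, 19/5)
obs 8: x=0 → posterior Beta(16, 24/5)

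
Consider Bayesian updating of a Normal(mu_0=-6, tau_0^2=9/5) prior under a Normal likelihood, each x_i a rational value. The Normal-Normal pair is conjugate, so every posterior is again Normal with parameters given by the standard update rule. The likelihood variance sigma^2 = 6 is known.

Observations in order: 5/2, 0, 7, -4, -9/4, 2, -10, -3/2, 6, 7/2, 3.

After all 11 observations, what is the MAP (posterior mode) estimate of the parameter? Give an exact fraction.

obs 1: x=5/2 → posterior Normal(-105/26, 18/13)
obs 2: x=0 → posterior Normal(-105/32, 9/8)
obs 3: x=7 → posterior Normal(-63/38, 18/19)
obs 4: x=-4 → posterior Normal(-87/44, 9/11)
obs 5: x=-9/4 → posterior Normal(-201/100, 18/25)
obs 6: x=2 → posterior Normal(-177/112, 9/14)
obs 7: x=-10 → posterior Normal(-297/124, 18/31)
obs 8: x=-3/2 → posterior Normal(-315/136, 9/17)
obs 9: x=6 → posterior Normal(-243/148, 18/37)
obs 10: x=7/2 → posterior Normal(-201/160, 9/20)
obs 11: x=3 → posterior Normal(-165/172, 18/43)

-165/172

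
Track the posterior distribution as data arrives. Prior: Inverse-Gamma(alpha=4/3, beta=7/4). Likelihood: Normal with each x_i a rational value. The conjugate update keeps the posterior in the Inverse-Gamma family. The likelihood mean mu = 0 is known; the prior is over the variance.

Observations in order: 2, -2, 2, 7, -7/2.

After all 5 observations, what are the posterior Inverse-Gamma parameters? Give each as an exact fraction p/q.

obs 1: x=2 → posterior Inverse-Gamma(11/6, 15/4)
obs 2: x=-2 → posterior Inverse-Gamma(7/3, 23/4)
obs 3: x=2 → posterior Inverse-Gamma(17/6, 31/4)
obs 4: x=7 → posterior Inverse-Gamma(10/3, 129/4)
obs 5: x=-7/2 → posterior Inverse-Gamma(23/6, 307/8)

alpha=23/6, beta=307/8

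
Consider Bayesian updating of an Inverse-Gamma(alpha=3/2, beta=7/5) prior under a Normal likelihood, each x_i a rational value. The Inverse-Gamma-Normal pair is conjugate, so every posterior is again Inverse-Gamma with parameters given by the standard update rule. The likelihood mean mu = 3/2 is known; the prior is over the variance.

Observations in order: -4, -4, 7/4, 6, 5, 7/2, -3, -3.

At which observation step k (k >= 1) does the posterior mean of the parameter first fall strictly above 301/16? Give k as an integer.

k = 2

obs 1: x=-4 → posterior Inverse-Gamma(2, 661/40)
obs 2: x=-4 → posterior Inverse-Gamma(5/2, 633/20)
obs 3: x=7/4 → posterior Inverse-Gamma(3, 5069/160)
obs 4: x=6 → posterior Inverse-Gamma(7/2, 6689/160)
obs 5: x=5 → posterior Inverse-Gamma(4, 7669/160)
obs 6: x=7/2 → posterior Inverse-Gamma(9/2, 7989/160)
obs 7: x=-3 → posterior Inverse-Gamma(5, 9609/160)
obs 8: x=-3 → posterior Inverse-Gamma(11/2, 11229/160)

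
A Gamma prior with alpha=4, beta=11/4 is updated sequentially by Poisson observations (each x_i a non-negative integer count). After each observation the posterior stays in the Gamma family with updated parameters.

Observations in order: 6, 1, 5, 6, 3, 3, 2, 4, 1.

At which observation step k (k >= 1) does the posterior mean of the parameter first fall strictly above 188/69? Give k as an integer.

k = 3

obs 1: x=6 → posterior Gamma(10, 15/4)
obs 2: x=1 → posterior Gamma(11, 19/4)
obs 3: x=5 → posterior Gamma(16, 23/4)
obs 4: x=6 → posterior Gamma(22, 27/4)
obs 5: x=3 → posterior Gamma(25, 31/4)
obs 6: x=3 → posterior Gamma(28, 35/4)
obs 7: x=2 → posterior Gamma(30, 39/4)
obs 8: x=4 → posterior Gamma(34, 43/4)
obs 9: x=1 → posterior Gamma(35, 47/4)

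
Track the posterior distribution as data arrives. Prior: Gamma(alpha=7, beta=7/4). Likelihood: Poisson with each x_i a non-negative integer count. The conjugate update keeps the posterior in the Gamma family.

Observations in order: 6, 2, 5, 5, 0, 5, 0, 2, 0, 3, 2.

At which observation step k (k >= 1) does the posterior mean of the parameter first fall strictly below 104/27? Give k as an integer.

k = 5

obs 1: x=6 → posterior Gamma(13, 11/4)
obs 2: x=2 → posterior Gamma(15, 15/4)
obs 3: x=5 → posterior Gamma(20, 19/4)
obs 4: x=5 → posterior Gamma(25, 23/4)
obs 5: x=0 → posterior Gamma(25, 27/4)
obs 6: x=5 → posterior Gamma(30, 31/4)
obs 7: x=0 → posterior Gamma(30, 35/4)
obs 8: x=2 → posterior Gamma(32, 39/4)
obs 9: x=0 → posterior Gamma(32, 43/4)
obs 10: x=3 → posterior Gamma(35, 47/4)
obs 11: x=2 → posterior Gamma(37, 51/4)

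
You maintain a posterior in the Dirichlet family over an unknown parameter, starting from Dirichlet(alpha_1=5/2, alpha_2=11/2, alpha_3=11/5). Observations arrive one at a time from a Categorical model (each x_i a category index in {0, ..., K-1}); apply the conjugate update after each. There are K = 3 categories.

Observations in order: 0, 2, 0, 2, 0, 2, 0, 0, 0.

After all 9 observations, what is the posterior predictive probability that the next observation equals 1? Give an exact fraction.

55/192

obs 1: x=0 → posterior Dirichlet(7/2, 11/2, 11/5)
obs 2: x=2 → posterior Dirichlet(7/2, 11/2, 16/5)
obs 3: x=0 → posterior Dirichlet(9/2, 11/2, 16/5)
obs 4: x=2 → posterior Dirichlet(9/2, 11/2, 21/5)
obs 5: x=0 → posterior Dirichlet(11/2, 11/2, 21/5)
obs 6: x=2 → posterior Dirichlet(11/2, 11/2, 26/5)
obs 7: x=0 → posterior Dirichlet(13/2, 11/2, 26/5)
obs 8: x=0 → posterior Dirichlet(15/2, 11/2, 26/5)
obs 9: x=0 → posterior Dirichlet(17/2, 11/2, 26/5)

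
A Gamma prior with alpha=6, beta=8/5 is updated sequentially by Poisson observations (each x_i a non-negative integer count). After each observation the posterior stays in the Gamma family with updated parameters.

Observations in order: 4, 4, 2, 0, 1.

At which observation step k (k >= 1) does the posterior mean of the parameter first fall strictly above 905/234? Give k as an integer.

k = 2

obs 1: x=4 → posterior Gamma(10, 13/5)
obs 2: x=4 → posterior Gamma(14, 18/5)
obs 3: x=2 → posterior Gamma(16, 23/5)
obs 4: x=0 → posterior Gamma(16, 28/5)
obs 5: x=1 → posterior Gamma(17, 33/5)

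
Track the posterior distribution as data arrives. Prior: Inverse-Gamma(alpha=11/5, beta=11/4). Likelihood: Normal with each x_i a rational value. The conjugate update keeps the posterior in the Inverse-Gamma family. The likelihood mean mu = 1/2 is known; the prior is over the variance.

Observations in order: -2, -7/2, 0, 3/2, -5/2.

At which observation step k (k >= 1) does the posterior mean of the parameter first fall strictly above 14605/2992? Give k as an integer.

obs 1: x=-2 → posterior Inverse-Gamma(27/10, 47/8)
obs 2: x=-7/2 → posterior Inverse-Gamma(16/5, 111/8)
obs 3: x=0 → posterior Inverse-Gamma(37/10, 14)
obs 4: x=3/2 → posterior Inverse-Gamma(21/5, 29/2)
obs 5: x=-5/2 → posterior Inverse-Gamma(47/10, 19)

k = 2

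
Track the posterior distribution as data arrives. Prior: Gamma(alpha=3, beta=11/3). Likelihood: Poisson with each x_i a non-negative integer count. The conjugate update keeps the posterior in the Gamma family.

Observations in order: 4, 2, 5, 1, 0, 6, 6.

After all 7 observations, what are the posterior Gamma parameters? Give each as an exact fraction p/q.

obs 1: x=4 → posterior Gamma(7, 14/3)
obs 2: x=2 → posterior Gamma(9, 17/3)
obs 3: x=5 → posterior Gamma(14, 20/3)
obs 4: x=1 → posterior Gamma(15, 23/3)
obs 5: x=0 → posterior Gamma(15, 26/3)
obs 6: x=6 → posterior Gamma(21, 29/3)
obs 7: x=6 → posterior Gamma(27, 32/3)

alpha=27, beta=32/3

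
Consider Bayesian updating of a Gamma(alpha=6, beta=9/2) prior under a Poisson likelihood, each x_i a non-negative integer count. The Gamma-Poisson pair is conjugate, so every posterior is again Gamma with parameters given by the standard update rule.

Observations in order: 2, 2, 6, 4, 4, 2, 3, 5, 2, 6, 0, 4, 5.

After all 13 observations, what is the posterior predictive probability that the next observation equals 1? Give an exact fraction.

obs 1: x=2 → posterior Gamma(8, 11/2)
obs 2: x=2 → posterior Gamma(10, 13/2)
obs 3: x=6 → posterior Gamma(16, 15/2)
obs 4: x=4 → posterior Gamma(20, 17/2)
obs 5: x=4 → posterior Gamma(24, 19/2)
obs 6: x=2 → posterior Gamma(26, 21/2)
obs 7: x=3 → posterior Gamma(29, 23/2)
obs 8: x=5 → posterior Gamma(34, 25/2)
obs 9: x=2 → posterior Gamma(36, 27/2)
obs 10: x=6 → posterior Gamma(42, 29/2)
obs 11: x=0 → posterior Gamma(42, 31/2)
obs 12: x=4 → posterior Gamma(46, 33/2)
obs 13: x=5 → posterior Gamma(51, 35/2)

570256748688825375686875035781899627880427677162344934913562610745429992675781250/3519570358731850980253052314461216733953286131069204992258030372675226266985656881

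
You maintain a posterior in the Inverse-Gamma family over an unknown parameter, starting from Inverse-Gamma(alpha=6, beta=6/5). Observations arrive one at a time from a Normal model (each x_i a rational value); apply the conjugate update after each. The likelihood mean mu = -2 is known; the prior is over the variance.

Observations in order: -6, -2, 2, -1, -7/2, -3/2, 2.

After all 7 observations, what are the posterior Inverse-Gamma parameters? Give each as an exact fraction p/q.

alpha=19/2, beta=539/20

obs 1: x=-6 → posterior Inverse-Gamma(13/2, 46/5)
obs 2: x=-2 → posterior Inverse-Gamma(7, 46/5)
obs 3: x=2 → posterior Inverse-Gamma(15/2, 86/5)
obs 4: x=-1 → posterior Inverse-Gamma(8, 177/10)
obs 5: x=-7/2 → posterior Inverse-Gamma(17/2, 753/40)
obs 6: x=-3/2 → posterior Inverse-Gamma(9, 379/20)
obs 7: x=2 → posterior Inverse-Gamma(19/2, 539/20)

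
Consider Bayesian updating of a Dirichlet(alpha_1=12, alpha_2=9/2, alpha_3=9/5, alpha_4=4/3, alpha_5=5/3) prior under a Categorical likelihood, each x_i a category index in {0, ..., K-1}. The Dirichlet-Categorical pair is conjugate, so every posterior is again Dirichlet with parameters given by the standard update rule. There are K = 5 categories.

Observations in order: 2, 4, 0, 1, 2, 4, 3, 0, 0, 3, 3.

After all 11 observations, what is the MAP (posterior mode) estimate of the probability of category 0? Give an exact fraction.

obs 1: x=2 → posterior Dirichlet(12, 9/2, 14/5, 4/3, 5/3)
obs 2: x=4 → posterior Dirichlet(12, 9/2, 14/5, 4/3, 8/3)
obs 3: x=0 → posterior Dirichlet(13, 9/2, 14/5, 4/3, 8/3)
obs 4: x=1 → posterior Dirichlet(13, 11/2, 14/5, 4/3, 8/3)
obs 5: x=2 → posterior Dirichlet(13, 11/2, 19/5, 4/3, 8/3)
obs 6: x=4 → posterior Dirichlet(13, 11/2, 19/5, 4/3, 11/3)
obs 7: x=3 → posterior Dirichlet(13, 11/2, 19/5, 7/3, 11/3)
obs 8: x=0 → posterior Dirichlet(14, 11/2, 19/5, 7/3, 11/3)
obs 9: x=0 → posterior Dirichlet(15, 11/2, 19/5, 7/3, 11/3)
obs 10: x=3 → posterior Dirichlet(15, 11/2, 19/5, 10/3, 11/3)
obs 11: x=3 → posterior Dirichlet(15, 11/2, 19/5, 13/3, 11/3)

20/39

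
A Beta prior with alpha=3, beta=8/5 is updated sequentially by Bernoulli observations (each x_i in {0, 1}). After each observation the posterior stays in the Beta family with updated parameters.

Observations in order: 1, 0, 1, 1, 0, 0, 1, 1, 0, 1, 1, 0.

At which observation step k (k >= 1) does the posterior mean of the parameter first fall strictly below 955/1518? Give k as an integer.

k = 2

obs 1: x=1 → posterior Beta(4, 8/5)
obs 2: x=0 → posterior Beta(4, 13/5)
obs 3: x=1 → posterior Beta(5, 13/5)
obs 4: x=1 → posterior Beta(6, 13/5)
obs 5: x=0 → posterior Beta(6, 18/5)
obs 6: x=0 → posterior Beta(6, 23/5)
obs 7: x=1 → posterior Beta(7, 23/5)
obs 8: x=1 → posterior Beta(8, 23/5)
obs 9: x=0 → posterior Beta(8, 28/5)
obs 10: x=1 → posterior Beta(9, 28/5)
obs 11: x=1 → posterior Beta(10, 28/5)
obs 12: x=0 → posterior Beta(10, 33/5)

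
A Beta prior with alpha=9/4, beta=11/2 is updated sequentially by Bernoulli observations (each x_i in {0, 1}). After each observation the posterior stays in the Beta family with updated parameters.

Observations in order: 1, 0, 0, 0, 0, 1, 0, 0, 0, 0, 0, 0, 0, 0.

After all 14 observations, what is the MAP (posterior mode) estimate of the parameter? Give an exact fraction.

13/79

obs 1: x=1 → posterior Beta(13/4, 11/2)
obs 2: x=0 → posterior Beta(13/4, 13/2)
obs 3: x=0 → posterior Beta(13/4, 15/2)
obs 4: x=0 → posterior Beta(13/4, 17/2)
obs 5: x=0 → posterior Beta(13/4, 19/2)
obs 6: x=1 → posterior Beta(17/4, 19/2)
obs 7: x=0 → posterior Beta(17/4, 21/2)
obs 8: x=0 → posterior Beta(17/4, 23/2)
obs 9: x=0 → posterior Beta(17/4, 25/2)
obs 10: x=0 → posterior Beta(17/4, 27/2)
obs 11: x=0 → posterior Beta(17/4, 29/2)
obs 12: x=0 → posterior Beta(17/4, 31/2)
obs 13: x=0 → posterior Beta(17/4, 33/2)
obs 14: x=0 → posterior Beta(17/4, 35/2)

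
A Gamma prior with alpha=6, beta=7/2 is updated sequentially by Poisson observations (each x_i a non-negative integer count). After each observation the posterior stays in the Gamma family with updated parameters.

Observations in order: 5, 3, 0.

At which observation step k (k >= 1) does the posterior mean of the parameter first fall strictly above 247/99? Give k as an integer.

k = 2

obs 1: x=5 → posterior Gamma(11, 9/2)
obs 2: x=3 → posterior Gamma(14, 11/2)
obs 3: x=0 → posterior Gamma(14, 13/2)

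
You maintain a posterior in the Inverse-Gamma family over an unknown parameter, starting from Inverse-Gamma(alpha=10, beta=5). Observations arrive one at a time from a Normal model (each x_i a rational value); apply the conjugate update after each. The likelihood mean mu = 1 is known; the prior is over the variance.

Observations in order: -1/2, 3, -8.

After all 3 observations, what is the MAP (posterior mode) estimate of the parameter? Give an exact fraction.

obs 1: x=-1/2 → posterior Inverse-Gamma(21/2, 49/8)
obs 2: x=3 → posterior Inverse-Gamma(11, 65/8)
obs 3: x=-8 → posterior Inverse-Gamma(23/2, 389/8)

389/100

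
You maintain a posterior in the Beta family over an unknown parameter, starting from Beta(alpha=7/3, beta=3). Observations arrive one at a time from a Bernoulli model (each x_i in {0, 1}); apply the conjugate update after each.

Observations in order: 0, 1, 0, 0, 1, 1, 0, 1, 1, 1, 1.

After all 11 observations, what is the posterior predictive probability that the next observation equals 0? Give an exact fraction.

obs 1: x=0 → posterior Beta(7/3, 4)
obs 2: x=1 → posterior Beta(10/3, 4)
obs 3: x=0 → posterior Beta(10/3, 5)
obs 4: x=0 → posterior Beta(10/3, 6)
obs 5: x=1 → posterior Beta(13/3, 6)
obs 6: x=1 → posterior Beta(16/3, 6)
obs 7: x=0 → posterior Beta(16/3, 7)
obs 8: x=1 → posterior Beta(19/3, 7)
obs 9: x=1 → posterior Beta(22/3, 7)
obs 10: x=1 → posterior Beta(25/3, 7)
obs 11: x=1 → posterior Beta(28/3, 7)

3/7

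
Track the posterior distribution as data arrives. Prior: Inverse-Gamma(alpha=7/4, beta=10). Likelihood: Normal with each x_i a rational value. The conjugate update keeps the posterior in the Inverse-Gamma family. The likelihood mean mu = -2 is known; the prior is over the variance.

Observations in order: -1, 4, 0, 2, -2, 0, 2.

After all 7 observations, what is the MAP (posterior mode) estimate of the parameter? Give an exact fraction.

194/25

obs 1: x=-1 → posterior Inverse-Gamma(9/4, 21/2)
obs 2: x=4 → posterior Inverse-Gamma(11/4, 57/2)
obs 3: x=0 → posterior Inverse-Gamma(13/4, 61/2)
obs 4: x=2 → posterior Inverse-Gamma(15/4, 77/2)
obs 5: x=-2 → posterior Inverse-Gamma(17/4, 77/2)
obs 6: x=0 → posterior Inverse-Gamma(19/4, 81/2)
obs 7: x=2 → posterior Inverse-Gamma(21/4, 97/2)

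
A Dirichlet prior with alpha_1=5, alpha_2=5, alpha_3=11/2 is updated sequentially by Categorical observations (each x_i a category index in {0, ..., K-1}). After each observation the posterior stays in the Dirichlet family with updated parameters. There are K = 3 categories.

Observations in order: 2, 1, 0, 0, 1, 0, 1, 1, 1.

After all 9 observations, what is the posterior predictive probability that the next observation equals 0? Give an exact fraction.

obs 1: x=2 → posterior Dirichlet(5, 5, 13/2)
obs 2: x=1 → posterior Dirichlet(5, 6, 13/2)
obs 3: x=0 → posterior Dirichlet(6, 6, 13/2)
obs 4: x=0 → posterior Dirichlet(7, 6, 13/2)
obs 5: x=1 → posterior Dirichlet(7, 7, 13/2)
obs 6: x=0 → posterior Dirichlet(8, 7, 13/2)
obs 7: x=1 → posterior Dirichlet(8, 8, 13/2)
obs 8: x=1 → posterior Dirichlet(8, 9, 13/2)
obs 9: x=1 → posterior Dirichlet(8, 10, 13/2)

16/49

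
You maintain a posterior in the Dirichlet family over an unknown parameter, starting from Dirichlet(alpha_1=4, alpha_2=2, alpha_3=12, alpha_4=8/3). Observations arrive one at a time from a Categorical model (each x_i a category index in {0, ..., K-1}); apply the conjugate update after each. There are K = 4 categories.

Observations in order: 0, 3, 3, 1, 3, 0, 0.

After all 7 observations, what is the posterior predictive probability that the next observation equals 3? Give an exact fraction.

obs 1: x=0 → posterior Dirichlet(5, 2, 12, 8/3)
obs 2: x=3 → posterior Dirichlet(5, 2, 12, 11/3)
obs 3: x=3 → posterior Dirichlet(5, 2, 12, 14/3)
obs 4: x=1 → posterior Dirichlet(5, 3, 12, 14/3)
obs 5: x=3 → posterior Dirichlet(5, 3, 12, 17/3)
obs 6: x=0 → posterior Dirichlet(6, 3, 12, 17/3)
obs 7: x=0 → posterior Dirichlet(7, 3, 12, 17/3)

17/83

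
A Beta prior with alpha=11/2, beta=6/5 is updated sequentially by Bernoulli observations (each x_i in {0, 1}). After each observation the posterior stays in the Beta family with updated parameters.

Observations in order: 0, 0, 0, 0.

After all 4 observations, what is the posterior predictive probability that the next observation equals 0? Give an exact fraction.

52/107

obs 1: x=0 → posterior Beta(11/2, 11/5)
obs 2: x=0 → posterior Beta(11/2, 16/5)
obs 3: x=0 → posterior Beta(11/2, 21/5)
obs 4: x=0 → posterior Beta(11/2, 26/5)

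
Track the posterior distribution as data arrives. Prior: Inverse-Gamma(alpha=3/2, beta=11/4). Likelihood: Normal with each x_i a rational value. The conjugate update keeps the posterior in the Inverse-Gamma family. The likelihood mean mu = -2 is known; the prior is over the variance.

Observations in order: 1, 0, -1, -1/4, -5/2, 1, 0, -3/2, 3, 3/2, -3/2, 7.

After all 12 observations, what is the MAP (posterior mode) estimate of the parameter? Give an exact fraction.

2473/272

obs 1: x=1 → posterior Inverse-Gamma(2, 29/4)
obs 2: x=0 → posterior Inverse-Gamma(5/2, 37/4)
obs 3: x=-1 → posterior Inverse-Gamma(3, 39/4)
obs 4: x=-1/4 → posterior Inverse-Gamma(7/2, 361/32)
obs 5: x=-5/2 → posterior Inverse-Gamma(4, 365/32)
obs 6: x=1 → posterior Inverse-Gamma(9/2, 509/32)
obs 7: x=0 → posterior Inverse-Gamma(5, 573/32)
obs 8: x=-3/2 → posterior Inverse-Gamma(11/2, 577/32)
obs 9: x=3 → posterior Inverse-Gamma(6, 977/32)
obs 10: x=3/2 → posterior Inverse-Gamma(13/2, 1173/32)
obs 11: x=-3/2 → posterior Inverse-Gamma(7, 1177/32)
obs 12: x=7 → posterior Inverse-Gamma(15/2, 2473/32)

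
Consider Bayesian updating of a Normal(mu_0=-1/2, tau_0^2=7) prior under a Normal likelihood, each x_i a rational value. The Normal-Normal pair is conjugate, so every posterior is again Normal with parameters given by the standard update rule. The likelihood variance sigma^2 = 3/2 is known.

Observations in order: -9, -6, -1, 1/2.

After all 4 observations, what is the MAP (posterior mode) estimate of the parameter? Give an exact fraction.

obs 1: x=-9 → posterior Normal(-15/2, 21/17)
obs 2: x=-6 → posterior Normal(-423/62, 21/31)
obs 3: x=-1 → posterior Normal(-451/90, 7/15)
obs 4: x=1/2 → posterior Normal(-437/118, 21/59)

-437/118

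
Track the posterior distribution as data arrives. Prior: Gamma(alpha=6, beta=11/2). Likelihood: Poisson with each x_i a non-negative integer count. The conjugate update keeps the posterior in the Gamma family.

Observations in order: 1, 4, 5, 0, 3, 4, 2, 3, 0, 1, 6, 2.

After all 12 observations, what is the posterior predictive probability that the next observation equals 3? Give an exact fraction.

obs 1: x=1 → posterior Gamma(7, 13/2)
obs 2: x=4 → posterior Gamma(11, 15/2)
obs 3: x=5 → posterior Gamma(16, 17/2)
obs 4: x=0 → posterior Gamma(16, 19/2)
obs 5: x=3 → posterior Gamma(19, 21/2)
obs 6: x=4 → posterior Gamma(23, 23/2)
obs 7: x=2 → posterior Gamma(25, 25/2)
obs 8: x=3 → posterior Gamma(28, 27/2)
obs 9: x=0 → posterior Gamma(28, 29/2)
obs 10: x=1 → posterior Gamma(29, 31/2)
obs 11: x=6 → posterior Gamma(35, 33/2)
obs 12: x=2 → posterior Gamma(37, 35/2)

2668729652936652333420894240720738307572901248931884765625000/14449979754459785493873233887728295303248405238133803036805773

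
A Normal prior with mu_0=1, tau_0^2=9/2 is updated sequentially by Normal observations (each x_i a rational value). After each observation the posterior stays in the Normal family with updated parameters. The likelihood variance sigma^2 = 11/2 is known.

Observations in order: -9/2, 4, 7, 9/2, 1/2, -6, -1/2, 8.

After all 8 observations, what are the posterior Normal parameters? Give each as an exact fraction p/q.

mu_0=128/83, tau_0^2=99/166

obs 1: x=-9/2 → posterior Normal(-59/40, 99/40)
obs 2: x=4 → posterior Normal(13/58, 99/58)
obs 3: x=7 → posterior Normal(139/76, 99/76)
obs 4: x=9/2 → posterior Normal(110/47, 99/94)
obs 5: x=1/2 → posterior Normal(229/112, 99/112)
obs 6: x=-6 → posterior Normal(121/130, 99/130)
obs 7: x=-1/2 → posterior Normal(28/37, 99/148)
obs 8: x=8 → posterior Normal(128/83, 99/166)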